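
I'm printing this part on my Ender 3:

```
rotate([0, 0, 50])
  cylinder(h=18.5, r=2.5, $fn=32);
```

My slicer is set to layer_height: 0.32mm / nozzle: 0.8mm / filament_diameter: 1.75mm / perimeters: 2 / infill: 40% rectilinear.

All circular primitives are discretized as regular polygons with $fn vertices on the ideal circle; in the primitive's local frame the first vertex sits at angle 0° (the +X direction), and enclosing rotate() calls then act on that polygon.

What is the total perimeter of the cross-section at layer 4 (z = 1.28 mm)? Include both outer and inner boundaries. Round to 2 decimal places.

At z = 1.28 mm: the r=2.5 cylinder contributes a regular 32-gon of circumradius 2.5 (perimeter = 2·32·2.500·sin(180°/32) = 15.68 mm); (whole slice rotated 50° about Z — lengths, areas and connectivity unchanged). Overall, the cross-section is a single solid region. Total boundary length (outer) = 15.68 mm.

15.68 mm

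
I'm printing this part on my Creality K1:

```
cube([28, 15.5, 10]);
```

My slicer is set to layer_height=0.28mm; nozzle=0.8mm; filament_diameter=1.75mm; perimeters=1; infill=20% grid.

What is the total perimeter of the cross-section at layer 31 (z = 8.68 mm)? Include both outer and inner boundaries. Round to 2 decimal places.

At z = 8.68 mm: the 28×15.5 cube contributes its full rectangle (perimeter 87.00 mm). Overall, the cross-section is a single solid region. Total boundary length (outer) = 87.00 mm.

87.00 mm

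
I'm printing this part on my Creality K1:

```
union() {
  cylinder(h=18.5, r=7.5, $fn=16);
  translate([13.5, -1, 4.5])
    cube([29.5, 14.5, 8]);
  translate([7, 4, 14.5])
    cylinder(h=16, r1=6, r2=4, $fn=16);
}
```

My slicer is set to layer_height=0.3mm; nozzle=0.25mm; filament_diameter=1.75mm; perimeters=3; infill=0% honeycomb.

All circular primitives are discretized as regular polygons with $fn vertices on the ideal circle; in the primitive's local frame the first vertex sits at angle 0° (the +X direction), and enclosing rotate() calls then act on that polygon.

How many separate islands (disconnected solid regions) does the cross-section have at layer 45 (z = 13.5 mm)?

1

At z = 13.5 mm: the cylinder: section is a regular 16-gon, circumradius r=7.5; the cube at (13.5, -1) is not intersected at this z (z outside [4.5, 12.5]); the cone at (7, 4) is absent (z outside [14.5, 30.5]); Taking the union: only the r=7.5 cylinder is present, so the union is just that shape — 1 connected region. Overall, the cross-section is a single solid region. Island count = 1.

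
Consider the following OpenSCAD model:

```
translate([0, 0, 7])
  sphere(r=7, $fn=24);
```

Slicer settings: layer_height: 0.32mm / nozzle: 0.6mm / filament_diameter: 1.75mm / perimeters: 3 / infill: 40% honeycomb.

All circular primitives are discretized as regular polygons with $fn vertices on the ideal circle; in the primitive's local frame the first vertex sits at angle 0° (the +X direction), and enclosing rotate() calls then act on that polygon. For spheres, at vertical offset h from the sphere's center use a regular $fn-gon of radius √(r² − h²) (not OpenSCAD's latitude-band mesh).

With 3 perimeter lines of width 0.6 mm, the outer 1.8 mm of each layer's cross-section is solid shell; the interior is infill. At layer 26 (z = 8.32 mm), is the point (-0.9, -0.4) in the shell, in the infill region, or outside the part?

infill

At z = 8.32 mm: the sphere: section is a regular 24-gon, circumradius = √(r²−h²) = √(7²−1.32²) = 6.874. Overall, the cross-section is a single solid region. The nearest boundary edge runs (-6.64, -1.78)→(-5.95, -3.44); distance from the point to it = 5.83 mm. The point is inside the cross-section and 5.83 mm from the nearest boundary — more than the 1.8 mm shell width (3 × 0.6), so it's in the infill interior.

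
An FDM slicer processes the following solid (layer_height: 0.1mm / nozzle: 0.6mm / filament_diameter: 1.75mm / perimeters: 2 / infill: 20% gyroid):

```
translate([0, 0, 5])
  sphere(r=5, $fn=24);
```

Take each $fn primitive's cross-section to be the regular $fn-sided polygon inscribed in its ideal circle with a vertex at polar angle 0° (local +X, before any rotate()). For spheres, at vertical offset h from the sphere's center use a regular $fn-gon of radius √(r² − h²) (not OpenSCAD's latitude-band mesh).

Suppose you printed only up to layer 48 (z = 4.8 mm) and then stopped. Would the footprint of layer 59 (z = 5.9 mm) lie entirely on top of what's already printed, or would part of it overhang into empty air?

entirely on top

Compare the two slices. At z = 4.8: the sphere: section is a regular 24-gon, circumradius = √(r²−h²) = √(5²−0.2²) = 4.996 (area = (24/2)·4.996²·sin(360°/24) = 77.52 mm²). At z = 5.9: the r=5 sphere contributes a regular 24-gon of circumradius √(5²−0.9²) = 4.918 (area = (24/2)·4.918²·sin(360°/24) = 75.13 mm²). Checking containment: the cross-section at z = 5.9 is a subset of the cross-section at z = 4.8.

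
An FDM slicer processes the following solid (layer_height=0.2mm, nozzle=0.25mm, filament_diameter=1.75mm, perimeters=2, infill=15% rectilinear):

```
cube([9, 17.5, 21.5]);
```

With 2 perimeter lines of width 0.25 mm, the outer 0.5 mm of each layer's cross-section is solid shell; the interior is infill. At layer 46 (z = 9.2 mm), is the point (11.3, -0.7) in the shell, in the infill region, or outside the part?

outside

At z = 9.2 mm: the cube is present — its section is the full 9×17.5 rectangle. Overall, the cross-section is a single solid region. The nearest boundary edge runs (0.00, 0.00)→(9.00, 0.00); distance from the point to it = 2.40 mm. The point is not inside any of the regions above, so it lies outside the cross-section (2.40 mm from the nearest boundary).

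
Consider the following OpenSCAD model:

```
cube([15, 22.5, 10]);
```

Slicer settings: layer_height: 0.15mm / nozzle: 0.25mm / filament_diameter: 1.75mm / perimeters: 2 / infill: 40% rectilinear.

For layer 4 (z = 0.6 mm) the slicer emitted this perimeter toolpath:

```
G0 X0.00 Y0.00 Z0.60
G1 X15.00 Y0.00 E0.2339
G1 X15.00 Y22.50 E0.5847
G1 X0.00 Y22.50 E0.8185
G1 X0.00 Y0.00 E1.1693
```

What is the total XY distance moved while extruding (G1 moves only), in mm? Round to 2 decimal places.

Sum the Euclidean lengths of each G1 segment: total = 75.00 mm.

75.00 mm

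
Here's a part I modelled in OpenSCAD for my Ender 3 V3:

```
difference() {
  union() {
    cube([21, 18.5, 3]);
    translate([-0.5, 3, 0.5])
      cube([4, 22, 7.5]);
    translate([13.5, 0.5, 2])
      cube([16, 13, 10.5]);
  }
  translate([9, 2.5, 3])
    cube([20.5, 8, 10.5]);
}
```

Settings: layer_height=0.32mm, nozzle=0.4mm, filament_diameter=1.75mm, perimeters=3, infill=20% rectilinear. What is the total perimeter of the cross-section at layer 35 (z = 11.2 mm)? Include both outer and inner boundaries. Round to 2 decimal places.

At z = 11.2 mm: the cube is not intersected at this z (z outside [0, 3]); the cube at (-0.5, 3) is not intersected at this z (z outside [0.5, 8]); the cube at (13.5, 0.5) (footprint 16×13) is included at this height (perimeter 58.00 mm); Combining (union): only the 16×13 cube at (13.5, 0.5) is present, so the union is just that shape — boundary = 58.00 mm; the cube at (9, 2.5) (footprint 20.5×8) is included at this height (perimeter 57.00 mm); Subtracting the remaining from the first: starting from the result so far, the 20.5×8 cube at (9, 2.5) partially overlaps it — only the 128.00 mm² overlap (of its 164.00 mm²) is removed, clipping the outline — boundary = 74.00 mm. Overall, the cross-section has 2 separate islands. Total boundary length (outer) = 74.00 mm.

74.00 mm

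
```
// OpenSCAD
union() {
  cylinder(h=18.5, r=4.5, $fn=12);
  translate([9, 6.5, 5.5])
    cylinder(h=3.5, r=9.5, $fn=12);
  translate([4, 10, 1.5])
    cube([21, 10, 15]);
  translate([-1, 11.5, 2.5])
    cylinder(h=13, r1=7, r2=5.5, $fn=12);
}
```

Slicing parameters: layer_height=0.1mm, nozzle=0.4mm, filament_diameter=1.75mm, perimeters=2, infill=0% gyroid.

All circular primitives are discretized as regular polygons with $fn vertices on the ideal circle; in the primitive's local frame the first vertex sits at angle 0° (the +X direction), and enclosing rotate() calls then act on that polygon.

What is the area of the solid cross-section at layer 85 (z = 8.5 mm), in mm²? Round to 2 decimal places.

At z = 8.5 mm: the r=4.5 cylinder gives a regular 12-gon of circumradius 4.5 (constant along its height) (area = (12/2)·4.500²·sin(360°/12) = 60.75 mm²); the r=9.5 cylinder at (9, 6.5) contributes a regular 12-gon of circumradius 9.5 (area = (12/2)·9.500²·sin(360°/12) = 270.75 mm²); the 21×10 cube at (4, 10) contributes its full rectangle (area 210.00 mm²); the cone at (-1, 11.5): at t=0.462 of its height the radius interpolates to r₁+(r₂−r₁)t = 6.308, giving a regular 12-gon of that circumradius (area = (12/2)·6.308²·sin(360°/12) = 119.36 mm²); Taking the union: the regions partially overlap — summed areas 660.86 mm² minus the doubly-counted overlap 105.95 mm² gives 554.91 mm² — area = 554.91 mm². Overall, the cross-section is a single solid region. Net area = 554.91 mm².

554.91 mm²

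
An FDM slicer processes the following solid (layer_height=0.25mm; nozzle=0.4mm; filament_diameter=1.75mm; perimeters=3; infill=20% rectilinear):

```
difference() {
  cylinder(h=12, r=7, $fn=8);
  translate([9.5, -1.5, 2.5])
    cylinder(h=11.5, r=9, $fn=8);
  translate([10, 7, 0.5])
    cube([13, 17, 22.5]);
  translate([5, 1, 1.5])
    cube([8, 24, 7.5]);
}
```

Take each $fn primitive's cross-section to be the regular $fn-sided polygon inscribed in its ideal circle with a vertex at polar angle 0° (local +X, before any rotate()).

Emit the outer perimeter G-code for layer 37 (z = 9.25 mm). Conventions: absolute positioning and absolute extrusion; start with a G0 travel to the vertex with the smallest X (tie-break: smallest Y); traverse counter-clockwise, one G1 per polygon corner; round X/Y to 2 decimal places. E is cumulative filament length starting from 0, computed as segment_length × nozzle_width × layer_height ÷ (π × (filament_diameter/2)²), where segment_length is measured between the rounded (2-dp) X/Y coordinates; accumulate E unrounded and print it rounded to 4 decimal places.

G0 X-7.00 Y0.00 Z9.25
G1 X-4.95 Y-4.95 E0.2227
G1 X0.00 Y-7.00 E0.4455
G1 X2.37 Y-6.02 E0.5521
G1 X0.50 Y-1.50 E0.7555
G1 X3.14 Y4.86 E1.0418
G1 X4.15 Y5.28 E1.0873
G1 X0.00 Y7.00 E1.2740
G1 X-4.95 Y4.95 E1.4968
G1 X-7.00 Y0.00 E1.7195

At z = 9.25 mm: the r=7 cylinder contributes a regular 8-gon of circumradius 7; the cylinder at (9.5, -1.5): section is a regular 8-gon, circumradius r=9; the 13×17 cube at (10, 7) contributes its full rectangle; the cube at (5, 1) is absent (z outside [1.5, 9]); Taking the first minus the rest: starting from the r=7 cylinder, the r=9 cylinder at (9.5, -1.5) partially overlaps it — only the 44.99 mm² overlap (of its 229.10 mm²) is removed, clipping the outline; the 13×17 cube at (10, 7) misses the remaining region (no effect) — 1 connected region. The outline is a single polygon with 9 vertices. Extrusion per mm of travel: 0.4 × 0.25 / (π × 0.875²) = 0.041575. Accumulating E over each segment gives final E = 1.7195.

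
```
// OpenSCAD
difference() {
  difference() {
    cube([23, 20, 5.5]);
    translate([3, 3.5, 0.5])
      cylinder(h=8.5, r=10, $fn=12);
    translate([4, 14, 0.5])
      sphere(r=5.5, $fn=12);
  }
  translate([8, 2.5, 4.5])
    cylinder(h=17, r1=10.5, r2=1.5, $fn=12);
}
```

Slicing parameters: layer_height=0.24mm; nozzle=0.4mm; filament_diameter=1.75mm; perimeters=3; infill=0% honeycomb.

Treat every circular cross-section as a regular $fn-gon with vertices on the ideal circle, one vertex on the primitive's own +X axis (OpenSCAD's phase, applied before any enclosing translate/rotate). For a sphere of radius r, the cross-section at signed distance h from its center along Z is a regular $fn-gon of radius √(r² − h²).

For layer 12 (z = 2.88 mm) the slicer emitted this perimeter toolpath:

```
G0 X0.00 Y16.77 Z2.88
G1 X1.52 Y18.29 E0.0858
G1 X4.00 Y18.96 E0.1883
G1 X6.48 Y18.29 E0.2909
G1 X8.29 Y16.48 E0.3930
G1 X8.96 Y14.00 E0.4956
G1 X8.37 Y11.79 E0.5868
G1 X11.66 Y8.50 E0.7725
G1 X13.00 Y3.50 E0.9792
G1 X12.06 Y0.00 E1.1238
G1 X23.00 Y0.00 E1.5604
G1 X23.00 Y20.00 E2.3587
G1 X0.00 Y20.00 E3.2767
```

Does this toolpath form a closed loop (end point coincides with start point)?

no

Start point (G0): (0.00, 16.77). End point (last G1): the path does not return to the start — open.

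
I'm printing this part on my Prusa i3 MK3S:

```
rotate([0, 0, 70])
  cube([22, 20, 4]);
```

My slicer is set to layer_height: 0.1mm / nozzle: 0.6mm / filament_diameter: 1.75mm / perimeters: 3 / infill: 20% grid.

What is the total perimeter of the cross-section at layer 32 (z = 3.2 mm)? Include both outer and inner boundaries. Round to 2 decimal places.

At z = 3.2 mm: the 22×20 cube contributes its full rectangle (perimeter 84.00 mm); (rotated 70° about Z; rotation is an isometry so areas/perimeters/island counts are preserved). Overall, the cross-section is a single solid region. Total boundary length (outer) = 84.00 mm.

84.00 mm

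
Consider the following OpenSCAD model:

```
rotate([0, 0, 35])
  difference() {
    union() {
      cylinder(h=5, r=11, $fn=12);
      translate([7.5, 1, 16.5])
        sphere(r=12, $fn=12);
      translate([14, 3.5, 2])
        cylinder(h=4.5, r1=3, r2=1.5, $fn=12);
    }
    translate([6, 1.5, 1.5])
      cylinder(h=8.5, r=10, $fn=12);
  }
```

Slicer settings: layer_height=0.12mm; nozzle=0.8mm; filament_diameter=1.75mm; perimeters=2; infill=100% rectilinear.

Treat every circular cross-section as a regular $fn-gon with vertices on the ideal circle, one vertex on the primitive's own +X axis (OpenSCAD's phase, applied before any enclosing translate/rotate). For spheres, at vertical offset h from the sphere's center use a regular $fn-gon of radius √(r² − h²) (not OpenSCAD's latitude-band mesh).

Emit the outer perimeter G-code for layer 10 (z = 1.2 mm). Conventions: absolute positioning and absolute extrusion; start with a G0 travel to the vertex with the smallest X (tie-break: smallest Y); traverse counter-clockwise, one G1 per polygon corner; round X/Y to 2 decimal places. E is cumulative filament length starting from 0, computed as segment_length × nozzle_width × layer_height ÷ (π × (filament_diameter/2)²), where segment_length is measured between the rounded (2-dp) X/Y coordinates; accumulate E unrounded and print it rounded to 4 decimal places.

At z = 1.2 mm: the r=11 cylinder contributes a regular 12-gon of circumradius 11; the sphere at (7.5, 1) is absent (|z−center|=15.300 > r=12); the cone at (14, 3.5) is absent (z outside [2, 6.5]); Taking the union: only the r=11 cylinder is present, so the union is just that shape — 1 connected region; the cylinder at (6, 1.5) does not reach this height (z outside [1.5, 10]); After the difference (first − rest): none of the subtracted shapes is present at this height, so the result so far is unchanged — 1 connected region; (rotated 35° about Z; rotation is an isometry so areas/perimeters/island counts are preserved). The outline is a single polygon with 12 vertices. Extrusion per mm of travel: 0.8 × 0.12 / (π × 0.875²) = 0.039912. Accumulating E over each segment gives final E = 2.7274.

G0 X-10.96 Y-0.96 Z1.20
G1 X-9.01 Y-6.31 E0.2273
G1 X-4.65 Y-9.97 E0.4545
G1 X0.96 Y-10.96 E0.6818
G1 X6.31 Y-9.01 E0.9091
G1 X9.97 Y-4.65 E1.1363
G1 X10.96 Y0.96 E1.3637
G1 X9.01 Y6.31 E1.5910
G1 X4.65 Y9.97 E1.8182
G1 X-0.96 Y10.96 E2.0455
G1 X-6.31 Y9.01 E2.2728
G1 X-9.97 Y4.65 E2.5000
G1 X-10.96 Y-0.96 E2.7274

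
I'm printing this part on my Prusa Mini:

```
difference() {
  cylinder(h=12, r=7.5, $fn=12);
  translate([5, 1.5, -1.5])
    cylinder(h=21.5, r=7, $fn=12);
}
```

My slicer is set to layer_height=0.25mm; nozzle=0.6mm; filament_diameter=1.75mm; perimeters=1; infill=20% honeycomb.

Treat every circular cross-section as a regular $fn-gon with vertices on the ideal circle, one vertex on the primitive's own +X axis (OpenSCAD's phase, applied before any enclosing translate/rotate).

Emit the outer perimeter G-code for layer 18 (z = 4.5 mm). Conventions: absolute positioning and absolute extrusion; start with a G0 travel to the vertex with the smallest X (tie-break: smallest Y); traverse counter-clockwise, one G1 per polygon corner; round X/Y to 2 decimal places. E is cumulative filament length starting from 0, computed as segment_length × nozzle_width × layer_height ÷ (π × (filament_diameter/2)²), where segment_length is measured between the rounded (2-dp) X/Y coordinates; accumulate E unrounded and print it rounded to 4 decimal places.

At z = 4.5 mm: the r=7.5 cylinder gives a regular 12-gon of circumradius 7.5 (constant along its height); the r=7 cylinder at (5, 1.5) gives a regular 12-gon of circumradius 7 (constant along its height); After the difference (first − rest): starting from the r=7.5 cylinder, the r=7 cylinder at (5, 1.5) partially overlaps it — only the 85.13 mm² overlap (of its 147.00 mm²) is removed, clipping the outline — 1 connected region. The outline is a single polygon with 14 vertices. Extrusion per mm of travel: 0.6 × 0.25 / (π × 0.875²) = 0.062363. Accumulating E over each segment gives final E = 2.9453.

G0 X-7.50 Y0.00 Z4.50
G1 X-6.50 Y-3.75 E0.2420
G1 X-3.75 Y-6.50 E0.4846
G1 X0.00 Y-7.50 E0.7266
G1 X3.75 Y-6.50 E0.9686
G1 X4.80 Y-5.45 E1.0612
G1 X1.50 Y-4.56 E1.2744
G1 X-1.06 Y-2.00 E1.5002
G1 X-2.00 Y1.50 E1.7262
G1 X-1.06 Y5.00 E1.9522
G1 X1.13 Y7.20 E2.1458
G1 X0.00 Y7.50 E2.2187
G1 X-3.75 Y6.50 E2.4607
G1 X-6.50 Y3.75 E2.7032
G1 X-7.50 Y0.00 E2.9453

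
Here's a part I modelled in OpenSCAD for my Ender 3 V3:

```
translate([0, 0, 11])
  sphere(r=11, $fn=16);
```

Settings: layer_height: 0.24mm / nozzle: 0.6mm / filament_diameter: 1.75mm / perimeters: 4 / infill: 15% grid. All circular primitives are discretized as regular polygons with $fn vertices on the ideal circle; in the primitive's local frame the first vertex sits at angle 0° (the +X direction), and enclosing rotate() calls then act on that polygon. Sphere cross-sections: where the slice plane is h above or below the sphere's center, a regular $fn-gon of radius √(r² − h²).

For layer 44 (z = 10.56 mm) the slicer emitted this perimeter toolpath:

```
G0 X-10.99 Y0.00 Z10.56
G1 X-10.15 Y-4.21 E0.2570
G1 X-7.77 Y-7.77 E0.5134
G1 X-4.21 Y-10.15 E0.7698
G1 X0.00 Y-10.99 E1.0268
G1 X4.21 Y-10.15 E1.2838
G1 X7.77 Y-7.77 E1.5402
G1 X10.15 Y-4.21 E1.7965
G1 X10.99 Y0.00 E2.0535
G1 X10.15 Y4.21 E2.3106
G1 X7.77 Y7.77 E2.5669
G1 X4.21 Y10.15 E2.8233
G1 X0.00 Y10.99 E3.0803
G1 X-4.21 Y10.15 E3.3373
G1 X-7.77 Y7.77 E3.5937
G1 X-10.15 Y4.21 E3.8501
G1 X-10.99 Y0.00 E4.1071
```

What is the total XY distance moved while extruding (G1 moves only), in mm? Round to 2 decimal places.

68.60 mm

Sum the Euclidean lengths of each G1 segment: total = 68.60 mm.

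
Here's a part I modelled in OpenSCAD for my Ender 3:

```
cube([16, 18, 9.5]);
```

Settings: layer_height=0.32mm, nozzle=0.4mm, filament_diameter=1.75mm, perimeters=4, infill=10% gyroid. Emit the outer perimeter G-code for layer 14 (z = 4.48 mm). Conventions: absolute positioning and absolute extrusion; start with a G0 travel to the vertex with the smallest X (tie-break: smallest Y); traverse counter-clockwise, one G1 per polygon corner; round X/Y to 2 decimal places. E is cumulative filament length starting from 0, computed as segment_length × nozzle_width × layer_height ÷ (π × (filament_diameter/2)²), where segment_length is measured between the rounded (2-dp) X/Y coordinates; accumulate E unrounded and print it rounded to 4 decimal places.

At z = 4.48 mm: the 16×18 cube contributes its full rectangle. The outline is a single polygon with 4 vertices. Extrusion per mm of travel: 0.4 × 0.32 / (π × 0.875²) = 0.053216. Accumulating E over each segment gives final E = 3.6187.

G0 X0.00 Y0.00 Z4.48
G1 X16.00 Y0.00 E0.8515
G1 X16.00 Y18.00 E1.8094
G1 X0.00 Y18.00 E2.6608
G1 X0.00 Y0.00 E3.6187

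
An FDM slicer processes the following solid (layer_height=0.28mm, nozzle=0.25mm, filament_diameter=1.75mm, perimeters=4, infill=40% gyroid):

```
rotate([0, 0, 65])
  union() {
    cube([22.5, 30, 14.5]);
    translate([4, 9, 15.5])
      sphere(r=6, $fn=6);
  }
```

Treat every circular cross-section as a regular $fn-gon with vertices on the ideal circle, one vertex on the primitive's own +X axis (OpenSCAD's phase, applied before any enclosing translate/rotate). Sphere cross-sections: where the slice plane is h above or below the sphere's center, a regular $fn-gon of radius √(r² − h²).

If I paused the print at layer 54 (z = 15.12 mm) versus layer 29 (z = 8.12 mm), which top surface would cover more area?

Layer 54 (z = 15.12): the cube does not reach this height (z outside [0, 14.5]); the sphere at (4, 9): section is a regular 6-gon, circumradius = √(r²−h²) = √(6²−0.38²) = 5.988 (area = (6/2)·5.988²·sin(360°/6) = 93.16 mm²); Merging all regions: only the r=6 sphere at (4, 9) is present, so the union is just that shape — area = 93.16 mm²; (whole slice rotated 65° about Z — lengths, areas and connectivity unchanged). So its area = 93.16 mm². Layer 29 (z = 8.12): the 22.5×30 cube contributes its full rectangle (area 675.00 mm²); the sphere at (4, 9) is not intersected at this z (|z−center|=7.380 > r=6); Merging all regions: only the 22.5×30 cube is present, so the union is just that shape — area = 675.00 mm²; (whole slice rotated 65° about Z — lengths, areas and connectivity unchanged). So its area = 675.00 mm². Layer 29 is larger (675.00 vs 93.16 mm²).

layer 29 (z = 8.12 mm)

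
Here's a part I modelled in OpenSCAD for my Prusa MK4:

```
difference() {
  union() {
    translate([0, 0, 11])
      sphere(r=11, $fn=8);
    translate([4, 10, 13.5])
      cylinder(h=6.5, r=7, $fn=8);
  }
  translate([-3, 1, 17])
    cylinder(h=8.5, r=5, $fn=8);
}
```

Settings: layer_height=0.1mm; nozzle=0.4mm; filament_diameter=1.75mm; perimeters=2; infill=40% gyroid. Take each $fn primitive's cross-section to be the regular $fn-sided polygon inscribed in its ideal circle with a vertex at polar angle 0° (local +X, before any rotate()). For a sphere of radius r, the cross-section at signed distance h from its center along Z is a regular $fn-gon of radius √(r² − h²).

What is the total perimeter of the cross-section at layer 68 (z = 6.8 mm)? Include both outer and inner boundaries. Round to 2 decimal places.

At z = 6.8 mm: the r=11 sphere slices to a regular 8-gon of circumradius 10.167 (√(r²−h²) with h=4.2 from center) (perimeter = 2·8·10.167·sin(180°/8) = 62.25 mm); the cylinder at (4, 10) is absent (z outside [13.5, 20]); Combining (union): only the r=11 sphere is present, so the union is just that shape — boundary = 62.25 mm; the cylinder at (-3, 1) is absent (z outside [17, 25.5]); Taking the first minus the rest: none of the subtracted shapes is present at this height, so that combined region is unchanged — boundary = 62.25 mm. Overall, the cross-section is a single solid region. Total boundary length (outer) = 62.25 mm.

62.25 mm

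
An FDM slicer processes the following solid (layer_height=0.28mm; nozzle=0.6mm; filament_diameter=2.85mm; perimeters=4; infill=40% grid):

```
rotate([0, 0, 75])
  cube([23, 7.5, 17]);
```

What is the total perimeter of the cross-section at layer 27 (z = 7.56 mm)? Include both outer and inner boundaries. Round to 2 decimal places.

61.00 mm

At z = 7.56 mm: the 23×7.5 cube contributes its full rectangle (perimeter 61.00 mm); (whole slice rotated 75° about Z — lengths, areas and connectivity unchanged). Overall, the cross-section is a single solid region. Total boundary length (outer) = 61.00 mm.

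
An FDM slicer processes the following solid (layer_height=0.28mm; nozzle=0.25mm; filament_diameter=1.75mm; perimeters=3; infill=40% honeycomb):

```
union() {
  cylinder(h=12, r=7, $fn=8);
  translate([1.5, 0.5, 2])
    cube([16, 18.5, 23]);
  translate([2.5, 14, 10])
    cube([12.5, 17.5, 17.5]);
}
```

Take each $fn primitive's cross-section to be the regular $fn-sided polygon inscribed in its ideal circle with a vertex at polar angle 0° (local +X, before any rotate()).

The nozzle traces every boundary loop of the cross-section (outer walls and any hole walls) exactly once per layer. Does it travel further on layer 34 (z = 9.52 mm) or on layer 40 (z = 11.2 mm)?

layer 40 (z = 11.2 mm)

Layer 34 (z = 9.52): the r=7 cylinder contributes a regular 8-gon of circumradius 7 (perimeter = 2·8·7.000·sin(180°/8) = 42.86 mm); the cube at (1.5, 0.5) (footprint 16×18.5) is included at this height (perimeter 69.00 mm); the cube at (2.5, 14) does not reach this height (z outside [10, 27.5]); Merging all regions: the regions partially overlap (shared area 21.92 mm²), so the edge portions inside another operand are dropped and the merged outline is re-measured after clipping — boundary = 92.14 mm. So its perimeter = 92.14 mm. Layer 40 (z = 11.2): the r=7 cylinder gives a regular 8-gon of circumradius 7 (constant along its height) (perimeter = 2·8·7.000·sin(180°/8) = 42.86 mm); the cube at (1.5, 0.5) is present — its section is the full 16×18.5 rectangle (perimeter 69.00 mm); the cube at (2.5, 14) (footprint 12.5×17.5) is included at this height (perimeter 60.00 mm); Taking the union: the regions partially overlap (shared area 84.42 mm²), so the edge portions inside another operand are dropped and the merged outline is re-measured after clipping — boundary = 117.14 mm. So its perimeter = 117.14 mm. Layer 40 is larger (117.14 vs 92.14 mm).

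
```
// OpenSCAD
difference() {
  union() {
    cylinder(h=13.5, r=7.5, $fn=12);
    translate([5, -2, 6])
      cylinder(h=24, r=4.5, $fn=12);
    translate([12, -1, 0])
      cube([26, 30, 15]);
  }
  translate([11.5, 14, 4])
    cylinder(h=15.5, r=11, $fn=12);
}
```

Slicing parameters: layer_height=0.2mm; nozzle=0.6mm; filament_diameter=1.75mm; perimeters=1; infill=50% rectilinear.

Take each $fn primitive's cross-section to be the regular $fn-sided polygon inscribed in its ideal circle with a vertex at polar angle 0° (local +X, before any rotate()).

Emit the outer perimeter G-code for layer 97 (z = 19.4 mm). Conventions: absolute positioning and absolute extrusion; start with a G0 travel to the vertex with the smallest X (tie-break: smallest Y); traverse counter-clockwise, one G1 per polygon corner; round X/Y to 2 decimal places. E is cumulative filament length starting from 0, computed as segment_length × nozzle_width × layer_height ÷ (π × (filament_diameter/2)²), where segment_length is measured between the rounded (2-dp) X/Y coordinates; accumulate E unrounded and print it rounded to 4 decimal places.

G0 X0.50 Y-2.00 Z19.40
G1 X1.10 Y-4.25 E0.1162
G1 X2.75 Y-5.90 E0.2326
G1 X5.00 Y-6.50 E0.3488
G1 X7.25 Y-5.90 E0.4649
G1 X8.90 Y-4.25 E0.5814
G1 X9.50 Y-2.00 E0.6975
G1 X8.90 Y0.25 E0.8137
G1 X7.25 Y1.90 E0.9301
G1 X5.00 Y2.50 E1.0463
G1 X2.75 Y1.90 E1.1625
G1 X1.10 Y0.25 E1.2789
G1 X0.50 Y-2.00 E1.3951

At z = 19.4 mm: the cylinder does not reach this height (z outside [0, 13.5]); the r=4.5 cylinder at (5, -2) contributes a regular 12-gon of circumradius 4.5; the cube at (12, -1) is absent (z outside [0, 15]); Taking the union: only the r=4.5 cylinder at (5, -2) is present, so the union is just that shape — 1 connected region; the cylinder at (11.5, 14): section is a regular 12-gon, circumradius r=11; After the difference (first − rest): starting from that combined region, the r=11 cylinder at (11.5, 14) misses the remaining region (no effect) — 1 connected region. The outline is a single polygon with 12 vertices. Extrusion per mm of travel: 0.6 × 0.2 / (π × 0.875²) = 0.049890. Accumulating E over each segment gives final E = 1.3951.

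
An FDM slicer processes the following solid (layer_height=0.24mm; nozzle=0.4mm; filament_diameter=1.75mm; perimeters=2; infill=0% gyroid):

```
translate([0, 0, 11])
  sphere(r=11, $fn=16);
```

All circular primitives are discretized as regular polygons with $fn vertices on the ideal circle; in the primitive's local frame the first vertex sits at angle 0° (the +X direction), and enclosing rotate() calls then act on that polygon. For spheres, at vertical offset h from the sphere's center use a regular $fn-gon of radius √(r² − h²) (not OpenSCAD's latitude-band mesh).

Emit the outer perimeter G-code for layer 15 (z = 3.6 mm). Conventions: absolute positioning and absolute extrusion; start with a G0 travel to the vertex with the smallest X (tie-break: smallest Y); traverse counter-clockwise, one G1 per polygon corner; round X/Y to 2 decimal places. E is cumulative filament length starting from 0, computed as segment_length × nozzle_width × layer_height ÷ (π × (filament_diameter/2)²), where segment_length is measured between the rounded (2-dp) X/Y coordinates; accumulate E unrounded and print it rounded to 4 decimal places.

At z = 3.6 mm: the r=11 sphere slices to a regular 16-gon of circumradius 8.139 (√(r²−h²) with h=7.4 from center). The outline is a single polygon with 16 vertices. Extrusion per mm of travel: 0.4 × 0.24 / (π × 0.875²) = 0.039912. Accumulating E over each segment gives final E = 2.0274.

G0 X-8.14 Y0.00 Z3.60
G1 X-7.52 Y-3.11 E0.1266
G1 X-5.75 Y-5.75 E0.2534
G1 X-3.11 Y-7.52 E0.3803
G1 X0.00 Y-8.14 E0.5069
G1 X3.11 Y-7.52 E0.6334
G1 X5.75 Y-5.75 E0.7603
G1 X7.52 Y-3.11 E0.8871
G1 X8.14 Y0.00 E1.0137
G1 X7.52 Y3.11 E1.1403
G1 X5.75 Y5.75 E1.2671
G1 X3.11 Y7.52 E1.3940
G1 X0.00 Y8.14 E1.5206
G1 X-3.11 Y7.52 E1.6471
G1 X-5.75 Y5.75 E1.7740
G1 X-7.52 Y3.11 E1.9009
G1 X-8.14 Y0.00 E2.0274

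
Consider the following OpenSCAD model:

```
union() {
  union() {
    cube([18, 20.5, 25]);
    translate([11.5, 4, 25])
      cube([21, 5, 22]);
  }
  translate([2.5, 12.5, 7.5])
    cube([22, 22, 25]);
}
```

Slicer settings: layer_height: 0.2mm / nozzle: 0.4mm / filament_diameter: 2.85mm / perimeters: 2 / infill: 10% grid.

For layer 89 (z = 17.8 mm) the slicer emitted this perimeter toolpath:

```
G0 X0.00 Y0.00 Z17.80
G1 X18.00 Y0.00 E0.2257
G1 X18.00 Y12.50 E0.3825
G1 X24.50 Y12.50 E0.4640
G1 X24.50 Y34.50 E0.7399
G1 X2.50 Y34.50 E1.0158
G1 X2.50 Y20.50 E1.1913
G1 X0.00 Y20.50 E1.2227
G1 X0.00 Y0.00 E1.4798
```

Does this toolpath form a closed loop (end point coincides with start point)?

Start point (G0): (0.00, 0.00). End point (last G1): the path returns to the start — closed.

yes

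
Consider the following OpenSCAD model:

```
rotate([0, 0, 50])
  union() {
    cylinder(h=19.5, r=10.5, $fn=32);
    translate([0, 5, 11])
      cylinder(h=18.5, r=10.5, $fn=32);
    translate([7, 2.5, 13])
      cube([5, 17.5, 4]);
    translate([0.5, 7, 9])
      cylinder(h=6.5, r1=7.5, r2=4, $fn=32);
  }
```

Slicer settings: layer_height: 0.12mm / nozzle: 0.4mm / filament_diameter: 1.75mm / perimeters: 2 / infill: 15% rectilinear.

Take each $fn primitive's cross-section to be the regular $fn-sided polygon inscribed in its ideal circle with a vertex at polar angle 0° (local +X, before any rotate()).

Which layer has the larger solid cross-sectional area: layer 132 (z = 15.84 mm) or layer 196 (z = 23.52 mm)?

layer 132 (z = 15.84 mm)

Layer 132 (z = 15.84): the r=10.5 cylinder gives a regular 32-gon of circumradius 10.5 (constant along its height) (area = (32/2)·10.500²·sin(360°/32) = 344.14 mm²); the r=10.5 cylinder at (0, 5) contributes a regular 32-gon of circumradius 10.5 (area = (32/2)·10.500²·sin(360°/32) = 344.14 mm²); the 5×17.5 cube at (7, 2.5) contributes its full rectangle (area 87.50 mm²); the cone at (0.5, 7) is absent (z outside [9, 15.5]); Taking the union: the regions partially overlap — summed areas 775.78 mm² minus the doubly-counted overlap 267.56 mm² gives 508.22 mm² — area = 508.22 mm²; (whole slice rotated 50° about Z — lengths, areas and connectivity unchanged). So its area = 508.22 mm². Layer 196 (z = 23.52): the cylinder is not intersected at this z (z outside [0, 19.5]); the cylinder at (0, 5): section is a regular 32-gon, circumradius r=10.5 (area = (32/2)·10.500²·sin(360°/32) = 344.14 mm²); the cube at (7, 2.5) does not reach this height (z outside [13, 17]); the cone at (0.5, 7) does not reach this height (z outside [9, 15.5]); Combining (union): only the r=10.5 cylinder at (0, 5) is present, so the union is just that shape — area = 344.14 mm²; (rotated 50° about Z; rotation is an isometry so areas/perimeters/island counts are preserved). So its area = 344.14 mm². Layer 132 is larger (508.22 vs 344.14 mm²).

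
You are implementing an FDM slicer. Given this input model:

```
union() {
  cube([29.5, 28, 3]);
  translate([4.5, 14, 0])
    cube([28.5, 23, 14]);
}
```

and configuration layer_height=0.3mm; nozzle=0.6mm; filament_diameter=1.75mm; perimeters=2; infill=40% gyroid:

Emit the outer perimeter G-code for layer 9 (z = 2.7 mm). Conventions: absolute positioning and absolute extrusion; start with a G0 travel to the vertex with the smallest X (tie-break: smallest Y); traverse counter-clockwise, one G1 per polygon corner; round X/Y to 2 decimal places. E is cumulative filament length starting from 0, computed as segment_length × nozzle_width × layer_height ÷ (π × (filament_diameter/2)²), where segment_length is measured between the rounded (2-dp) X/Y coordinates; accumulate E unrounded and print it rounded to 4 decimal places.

At z = 2.7 mm: the cube is present — its section is the full 29.5×28 rectangle; the 28.5×23 cube at (4.5, 14) contributes its full rectangle; Merging all regions: the regions partially overlap (shared area 350.00 mm²), so overlapping operands fuse into one piece — 1 connected region. The outline is a single polygon with 8 vertices. Extrusion per mm of travel: 0.6 × 0.3 / (π × 0.875²) = 0.074835. Accumulating E over each segment gives final E = 10.4769.

G0 X0.00 Y0.00 Z2.70
G1 X29.50 Y0.00 E2.2076
G1 X29.50 Y14.00 E3.2553
G1 X33.00 Y14.00 E3.5173
G1 X33.00 Y37.00 E5.2385
G1 X4.50 Y37.00 E7.3713
G1 X4.50 Y28.00 E8.0448
G1 X0.00 Y28.00 E8.3816
G1 X0.00 Y0.00 E10.4769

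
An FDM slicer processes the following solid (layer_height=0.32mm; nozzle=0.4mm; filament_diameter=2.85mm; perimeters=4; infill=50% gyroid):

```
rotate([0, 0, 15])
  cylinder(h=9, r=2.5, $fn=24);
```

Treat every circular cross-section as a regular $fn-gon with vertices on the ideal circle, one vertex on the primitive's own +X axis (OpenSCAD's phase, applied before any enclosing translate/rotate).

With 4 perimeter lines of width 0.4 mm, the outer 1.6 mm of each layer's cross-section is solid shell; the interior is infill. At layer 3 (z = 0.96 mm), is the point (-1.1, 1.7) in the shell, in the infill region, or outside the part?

At z = 0.96 mm: the cylinder: section is a regular 24-gon, circumradius r=2.5; (whole slice rotated 15° about Z — lengths, areas and connectivity unchanged). Overall, the cross-section is a single solid region. Undo the 15° rotation: the query point maps to (-0.623, 1.927) in the un-rotated model frame. The nearest boundary edge runs (-0.65, 2.41)→(-1.25, 2.17); distance from the point to it = 0.46 mm. The point is inside the cross-section, 0.46 mm from the nearest boundary — within the 1.6 mm shell band (4 × 0.4).

shell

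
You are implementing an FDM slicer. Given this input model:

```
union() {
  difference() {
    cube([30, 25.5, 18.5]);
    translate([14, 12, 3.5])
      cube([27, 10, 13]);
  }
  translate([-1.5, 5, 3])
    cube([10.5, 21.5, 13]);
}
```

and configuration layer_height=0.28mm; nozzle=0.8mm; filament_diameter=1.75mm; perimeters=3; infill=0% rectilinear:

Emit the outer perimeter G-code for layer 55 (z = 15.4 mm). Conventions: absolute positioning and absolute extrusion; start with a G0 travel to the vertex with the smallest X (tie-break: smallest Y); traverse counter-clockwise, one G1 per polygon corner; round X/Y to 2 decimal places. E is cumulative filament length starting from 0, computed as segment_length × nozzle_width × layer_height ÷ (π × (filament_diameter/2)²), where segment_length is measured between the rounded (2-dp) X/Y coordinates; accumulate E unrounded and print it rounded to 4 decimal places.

G0 X-1.50 Y5.00 Z15.40
G1 X0.00 Y5.00 E0.1397
G1 X0.00 Y0.00 E0.6053
G1 X30.00 Y0.00 E3.3992
G1 X30.00 Y12.00 E4.5167
G1 X14.00 Y12.00 E6.0068
G1 X14.00 Y22.00 E6.9381
G1 X30.00 Y22.00 E8.4281
G1 X30.00 Y25.50 E8.7541
G1 X9.00 Y25.50 E10.7098
G1 X9.00 Y26.50 E10.8029
G1 X-1.50 Y26.50 E11.7807
G1 X-1.50 Y5.00 E13.7830

At z = 15.4 mm: the cube (footprint 30×25.5) is included at this height; the 27×10 cube at (14, 12) contributes its full rectangle; After the difference (first − rest): starting from the 30×25.5 cube, the 27×10 cube at (14, 12) partially overlaps it — only the 160.00 mm² overlap (of its 270.00 mm²) is removed, clipping the outline — 1 connected region; the cube at (-1.5, 5) (footprint 10.5×21.5) is included at this height; Taking the union: the regions partially overlap (shared area 184.50 mm²), so overlapping operands fuse into one piece — 1 connected region. The outline is a single polygon with 12 vertices. Extrusion per mm of travel: 0.8 × 0.28 / (π × 0.875²) = 0.093128. Accumulating E over each segment gives final E = 13.7830.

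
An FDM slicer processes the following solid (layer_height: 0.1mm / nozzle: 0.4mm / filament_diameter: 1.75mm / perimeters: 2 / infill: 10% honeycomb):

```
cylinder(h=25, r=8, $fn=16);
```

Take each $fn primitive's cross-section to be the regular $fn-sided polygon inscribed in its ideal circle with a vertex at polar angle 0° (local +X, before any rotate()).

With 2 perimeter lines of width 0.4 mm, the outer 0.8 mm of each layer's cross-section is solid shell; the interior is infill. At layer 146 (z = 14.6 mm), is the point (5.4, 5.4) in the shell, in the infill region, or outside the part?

At z = 14.6 mm: the r=8 cylinder contributes a regular 16-gon of circumradius 8. Overall, the cross-section is a single solid region. The nearest boundary edge runs (7.39, 3.06)→(5.66, 5.66); distance from the point to it = 0.36 mm. The point is inside the cross-section, 0.36 mm from the nearest boundary — within the 0.8 mm shell band (2 × 0.4).

shell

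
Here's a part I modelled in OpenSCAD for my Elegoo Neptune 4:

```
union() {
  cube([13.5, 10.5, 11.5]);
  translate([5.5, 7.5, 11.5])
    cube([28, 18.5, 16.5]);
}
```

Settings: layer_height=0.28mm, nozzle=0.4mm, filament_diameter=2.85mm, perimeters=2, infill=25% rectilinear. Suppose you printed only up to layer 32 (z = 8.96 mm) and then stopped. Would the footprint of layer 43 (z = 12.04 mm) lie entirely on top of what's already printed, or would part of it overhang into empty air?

Compare the two slices. At z = 8.96: the 13.5×10.5 cube contributes its full rectangle (area 141.75 mm²); the cube at (5.5, 7.5) does not reach this height (z outside [11.5, 28]); Taking the union: only the 13.5×10.5 cube is present, so the union is just that shape — area = 141.75 mm². At z = 12.04: the cube is absent (z outside [0, 11.5]); the 28×18.5 cube at (5.5, 7.5) contributes its full rectangle (area 518.00 mm²); Merging all regions: only the 28×18.5 cube at (5.5, 7.5) is present, so the union is just that shape — area = 518.00 mm². Checking containment: at z = 12.04 the cross-section extends beyond the z = 8.96 cross-section by about 494.00 mm².

part overhangs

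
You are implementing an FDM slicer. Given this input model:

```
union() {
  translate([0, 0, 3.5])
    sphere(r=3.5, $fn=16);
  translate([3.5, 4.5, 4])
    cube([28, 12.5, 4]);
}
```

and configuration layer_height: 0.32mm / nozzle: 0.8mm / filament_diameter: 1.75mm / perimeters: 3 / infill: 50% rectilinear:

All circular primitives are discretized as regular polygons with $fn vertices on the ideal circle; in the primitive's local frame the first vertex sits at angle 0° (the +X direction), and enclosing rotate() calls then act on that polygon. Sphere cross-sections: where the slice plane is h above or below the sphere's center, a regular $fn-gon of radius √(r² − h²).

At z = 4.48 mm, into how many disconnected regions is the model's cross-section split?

At z = 4.48 mm: the r=3.5 sphere slices to a regular 16-gon of circumradius 3.360 (√(r²−h²) with h=0.98 from center); the cube at (3.5, 4.5) is present — its section is the full 28×12.5 rectangle; Taking the union: the 2 present regions are separate (no shared area or edge), so areas and boundary lengths simply add and each stays a separate island — 2 connected regions. The result has 2 disconnected regions.

2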